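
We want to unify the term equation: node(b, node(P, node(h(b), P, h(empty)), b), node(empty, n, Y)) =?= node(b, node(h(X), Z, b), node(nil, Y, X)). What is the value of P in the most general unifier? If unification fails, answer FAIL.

FAIL

Decompose node/3: b =?= b,  node(P, node(h(b), P, h(empty)), b) =?= node(h(X), Z, b),  node(empty, n, Y) =?= node(nil, Y, X).
Delete trivial equation b =?= b.
Decompose node/3: P =?= h(X),  node(h(b), P, h(empty)) =?= Z,  b =?= b.
Bind P := h(X); substituting into the one remaining equation that mentions P gives: node(h(b), h(X), h(empty)) =?= Z.
Bind Z := node(h(b), h(X), h(empty)); no other remaining equation mentions Z.
Delete trivial equation b =?= b.
Decompose node/3: empty =?= nil,  n =?= Y,  Y =?= X.
Clash: constants empty and nil differ; no unifier exists.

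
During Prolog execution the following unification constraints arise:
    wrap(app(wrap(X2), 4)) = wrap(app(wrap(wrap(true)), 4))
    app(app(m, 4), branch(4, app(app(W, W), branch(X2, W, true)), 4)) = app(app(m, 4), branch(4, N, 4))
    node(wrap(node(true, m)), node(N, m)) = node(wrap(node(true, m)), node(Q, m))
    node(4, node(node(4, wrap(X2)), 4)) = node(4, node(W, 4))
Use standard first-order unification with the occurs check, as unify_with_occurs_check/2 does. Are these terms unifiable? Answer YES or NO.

Decompose wrap/1: app(wrap(X2), 4) = app(wrap(wrap(true)), 4).
Decompose app/2: wrap(X2) = wrap(wrap(true)),  4 = 4.
Decompose wrap/1: X2 = wrap(true).
Bind X2 := wrap(true); substituting into the 2 remaining equations that mention X2 gives: app(app(m, 4), branch(4, app(app(W, W), branch(wrap(true), W, true)), 4)) = app(app(m, 4), branch(4, N, 4)),  node(4, node(node(4, wrap(wrap(true))), 4)) = node(4, node(W, 4)).
Delete trivial equation 4 = 4.
Decompose app/2: app(m, 4) = app(m, 4),  branch(4, app(app(W, W), branch(wrap(true), W, true)), 4) = branch(4, N, 4).
Delete trivial equation app(m, 4) = app(m, 4).
Decompose branch/3: 4 = 4,  app(app(W, W), branch(wrap(true), W, true)) = N,  4 = 4.
Delete trivial equation 4 = 4.
Bind N := app(app(W, W), branch(wrap(true), W, true)); substituting into the one remaining equation that mentions N gives: node(wrap(node(true, m)), node(app(app(W, W), branch(wrap(true), W, true)), m)) = node(wrap(node(true, m)), node(Q, m)).
Delete trivial equation 4 = 4.
Decompose node/2: wrap(node(true, m)) = wrap(node(true, m)),  node(app(app(W, W), branch(wrap(true), W, true)), m) = node(Q, m).
Delete trivial equation wrap(node(true, m)) = wrap(node(true, m)).
Decompose node/2: app(app(W, W), branch(wrap(true), W, true)) = Q,  m = m.
Bind Q := app(app(W, W), branch(wrap(true), W, true)); no other remaining equation mentions Q.
Delete trivial equation m = m.
Decompose node/2: 4 = 4,  node(node(4, wrap(wrap(true))), 4) = node(W, 4).
Delete trivial equation 4 = 4.
Decompose node/2: node(4, wrap(wrap(true))) = W,  4 = 4.
Bind W := node(4, wrap(wrap(true))); no other remaining equation mentions W. Substituting into the earlier bindings gives N := app(app(node(4, wrap(wrap(true))), node(4, wrap(wrap(true)))), branch(wrap(true), node(4, wrap(wrap(true))), true)), Q := app(app(node(4, wrap(wrap(true))), node(4, wrap(wrap(true)))), branch(wrap(true), node(4, wrap(wrap(true))), true)).
Delete trivial equation 4 = 4.
No equations remain and no clash or occurs-check failure arose, so a unifier exists.

YES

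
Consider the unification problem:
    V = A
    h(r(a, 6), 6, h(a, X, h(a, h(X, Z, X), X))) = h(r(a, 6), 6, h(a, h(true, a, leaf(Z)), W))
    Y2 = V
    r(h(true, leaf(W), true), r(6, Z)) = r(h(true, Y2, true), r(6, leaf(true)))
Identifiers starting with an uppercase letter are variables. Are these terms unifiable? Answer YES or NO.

Bind V := A; substituting into the one remaining equation that mentions V gives: Y2 = A.
Decompose h/3: r(a, 6) = r(a, 6),  6 = 6,  h(a, X, h(a, h(X, Z, X), X)) = h(a, h(true, a, leaf(Z)), W).
Delete trivial equation r(a, 6) = r(a, 6).
Delete trivial equation 6 = 6.
Decompose h/3: a = a,  X = h(true, a, leaf(Z)),  h(a, h(X, Z, X), X) = W.
Delete trivial equation a = a.
Bind X := h(true, a, leaf(Z)); substituting into the one remaining equation that mentions X gives: h(a, h(h(true, a, leaf(Z)), Z, h(true, a, leaf(Z))), h(true, a, leaf(Z))) = W.
Bind W := h(a, h(h(true, a, leaf(Z)), Z, h(true, a, leaf(Z))), h(true, a, leaf(Z))); substituting into the one remaining equation that mentions W gives: r(h(true, leaf(h(a, h(h(true, a, leaf(Z)), Z, h(true, a, leaf(Z))), h(true, a, leaf(Z)))), true), r(6, Z)) = r(h(true, Y2, true), r(6, leaf(true))).
Bind Y2 := A; substituting into the remaining equation gives: r(h(true, leaf(h(a, h(h(true, a, leaf(Z)), Z, h(true, a, leaf(Z))), h(true, a, leaf(Z)))), true), r(6, Z)) = r(h(true, A, true), r(6, leaf(true))).
Decompose r/2: h(true, leaf(h(a, h(h(true, a, leaf(Z)), Z, h(true, a, leaf(Z))), h(true, a, leaf(Z)))), true) = h(true, A, true),  r(6, Z) = r(6, leaf(true)).
Decompose h/3: true = true,  leaf(h(a, h(h(true, a, leaf(Z)), Z, h(true, a, leaf(Z))), h(true, a, leaf(Z)))) = A,  true = true.
Delete trivial equation true = true.
Bind A := leaf(h(a, h(h(true, a, leaf(Z)), Z, h(true, a, leaf(Z))), h(true, a, leaf(Z)))); no other remaining equation mentions A. Substituting into the earlier bindings gives V := leaf(h(a, h(h(true, a, leaf(Z)), Z, h(true, a, leaf(Z))), h(true, a, leaf(Z)))), Y2 := leaf(h(a, h(h(true, a, leaf(Z)), Z, h(true, a, leaf(Z))), h(true, a, leaf(Z)))).
Delete trivial equation true = true.
Decompose r/2: 6 = 6,  Z = leaf(true).
Delete trivial equation 6 = 6.
Bind Z := leaf(true). Substituting into the earlier bindings gives V := leaf(h(a, h(h(true, a, leaf(leaf(true))), leaf(true), h(true, a, leaf(leaf(true)))), h(true, a, leaf(leaf(true))))), X := h(true, a, leaf(leaf(true))), W := h(a, h(h(true, a, leaf(leaf(true))), leaf(true), h(true, a, leaf(leaf(true)))), h(true, a, leaf(leaf(true)))), Y2 := leaf(h(a, h(h(true, a, leaf(leaf(true))), leaf(true), h(true, a, leaf(leaf(true)))), h(true, a, leaf(leaf(true))))), A := leaf(h(a, h(h(true, a, leaf(leaf(true))), leaf(true), h(true, a, leaf(leaf(true)))), h(true, a, leaf(leaf(true))))).
No equations remain and no clash or occurs-check failure arose, so a unifier exists.

YES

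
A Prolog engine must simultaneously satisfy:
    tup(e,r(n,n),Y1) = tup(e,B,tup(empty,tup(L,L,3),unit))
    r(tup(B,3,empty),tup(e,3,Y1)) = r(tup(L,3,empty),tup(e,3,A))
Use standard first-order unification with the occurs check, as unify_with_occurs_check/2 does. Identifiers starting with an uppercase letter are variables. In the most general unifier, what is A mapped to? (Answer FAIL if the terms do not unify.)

tup(empty,tup(r(n,n),r(n,n),3),unit)

Decompose tup/3: e = e,  r(n,n) = B,  Y1 = tup(empty,tup(L,L,3),unit).
Delete trivial equation e = e.
Bind B := r(n,n); substituting into the one remaining equation that mentions B gives: r(tup(r(n,n),3,empty),tup(e,3,Y1)) = r(tup(L,3,empty),tup(e,3,A)).
Bind Y1 := tup(empty,tup(L,L,3),unit); substituting into the remaining equation gives: r(tup(r(n,n),3,empty),tup(e,3,tup(empty,tup(L,L,3),unit))) = r(tup(L,3,empty),tup(e,3,A)).
Decompose r/2: tup(r(n,n),3,empty) = tup(L,3,empty),  tup(e,3,tup(empty,tup(L,L,3),unit)) = tup(e,3,A).
Decompose tup/3: r(n,n) = L,  3 = 3,  empty = empty.
Bind L := r(n,n); substituting into the one remaining equation that mentions L gives: tup(e,3,tup(empty,tup(r(n,n),r(n,n),3),unit)) = tup(e,3,A). Substituting into the earlier binding gives Y1 := tup(empty,tup(r(n,n),r(n,n),3),unit).
Delete trivial equation 3 = 3.
Delete trivial equation empty = empty.
Decompose tup/3: e = e,  3 = 3,  tup(empty,tup(r(n,n),r(n,n),3),unit) = A.
Delete trivial equation e = e.
Delete trivial equation 3 = 3.
Bind A := tup(empty,tup(r(n,n),r(n,n),3),unit).
MGU = { B -> r(n,n), Y1 -> tup(empty,tup(r(n,n),r(n,n),3),unit), L -> r(n,n), A -> tup(empty,tup(r(n,n),r(n,n),3),unit) }, so A -> tup(empty,tup(r(n,n),r(n,n),3),unit).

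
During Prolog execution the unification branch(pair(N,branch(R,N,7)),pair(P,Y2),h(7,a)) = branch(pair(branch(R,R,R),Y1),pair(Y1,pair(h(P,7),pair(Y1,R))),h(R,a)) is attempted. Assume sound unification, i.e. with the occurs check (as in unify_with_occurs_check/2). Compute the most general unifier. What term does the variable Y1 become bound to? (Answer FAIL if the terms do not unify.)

Decompose branch/3: pair(N,branch(R,N,7)) = pair(branch(R,R,R),Y1),  pair(P,Y2) = pair(Y1,pair(h(P,7),pair(Y1,R))),  h(7,a) = h(R,a).
Decompose pair/2: N = branch(R,R,R),  branch(R,N,7) = Y1.
Bind N := branch(R,R,R); substituting into the one remaining equation that mentions N gives: branch(R,branch(R,R,R),7) = Y1.
Bind Y1 := branch(R,branch(R,R,R),7); substituting into the one remaining equation that mentions Y1 gives: pair(P,Y2) = pair(branch(R,branch(R,R,R),7),pair(h(P,7),pair(branch(R,branch(R,R,R),7),R))).
Decompose pair/2: P = branch(R,branch(R,R,R),7),  Y2 = pair(h(P,7),pair(branch(R,branch(R,R,R),7),R)).
Bind P := branch(R,branch(R,R,R),7); substituting into the one remaining equation that mentions P gives: Y2 = pair(h(branch(R,branch(R,R,R),7),7),pair(branch(R,branch(R,R,R),7),R)).
Bind Y2 := pair(h(branch(R,branch(R,R,R),7),7),pair(branch(R,branch(R,R,R),7),R)); no other remaining equation mentions Y2.
Decompose h/2: 7 = R,  a = a.
Bind R := 7; no other remaining equation mentions R. Substituting into the earlier bindings gives N := branch(7,7,7), Y1 := branch(7,branch(7,7,7),7), P := branch(7,branch(7,7,7),7), Y2 := pair(h(branch(7,branch(7,7,7),7),7),pair(branch(7,branch(7,7,7),7),7)).
Delete trivial equation a = a.
MGU = { N ↦ branch(7,7,7), Y1 ↦ branch(7,branch(7,7,7),7), P ↦ branch(7,branch(7,7,7),7), Y2 ↦ pair(h(branch(7,branch(7,7,7),7),7),pair(branch(7,branch(7,7,7),7),7)), R ↦ 7 }, so Y1 ↦ branch(7,branch(7,7,7),7).

branch(7,branch(7,7,7),7)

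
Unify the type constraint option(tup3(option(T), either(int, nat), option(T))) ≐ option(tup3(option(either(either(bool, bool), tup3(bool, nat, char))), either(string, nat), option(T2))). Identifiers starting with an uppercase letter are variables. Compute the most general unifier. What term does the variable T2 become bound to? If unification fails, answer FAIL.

FAIL

Decompose option/1: tup3(option(T), either(int, nat), option(T)) ≐ tup3(option(either(either(bool, bool), tup3(bool, nat, char))), either(string, nat), option(T2)).
Decompose tup3/3: option(T) ≐ option(either(either(bool, bool), tup3(bool, nat, char))),  either(int, nat) ≐ either(string, nat),  option(T) ≐ option(T2).
Decompose option/1: T ≐ either(either(bool, bool), tup3(bool, nat, char)).
Bind T := either(either(bool, bool), tup3(bool, nat, char)); substituting into the one remaining equation that mentions T gives: option(either(either(bool, bool), tup3(bool, nat, char))) ≐ option(T2).
Decompose either/2: int ≐ string,  nat ≐ nat.
Clash: constants int and string differ; no unifier exists.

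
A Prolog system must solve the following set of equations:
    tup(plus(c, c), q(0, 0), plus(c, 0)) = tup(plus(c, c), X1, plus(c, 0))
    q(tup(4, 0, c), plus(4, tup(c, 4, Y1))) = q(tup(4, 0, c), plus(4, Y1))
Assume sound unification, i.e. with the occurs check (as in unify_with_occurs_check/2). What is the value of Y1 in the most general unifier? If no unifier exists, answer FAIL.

Decompose tup/3: plus(c, c) = plus(c, c),  q(0, 0) = X1,  plus(c, 0) = plus(c, 0).
Delete trivial equation plus(c, c) = plus(c, c).
Bind X1 := q(0, 0); no other remaining equation mentions X1.
Delete trivial equation plus(c, 0) = plus(c, 0).
Decompose q/2: tup(4, 0, c) = tup(4, 0, c),  plus(4, tup(c, 4, Y1)) = plus(4, Y1).
Delete trivial equation tup(4, 0, c) = tup(4, 0, c).
Decompose plus/2: 4 = 4,  tup(c, 4, Y1) = Y1.
Delete trivial equation 4 = 4.
Occurs check fails: Y1 occurs in tup(c, 4, Y1); the equation Y1 = tup(c, 4, Y1) has no finite solution.

FAIL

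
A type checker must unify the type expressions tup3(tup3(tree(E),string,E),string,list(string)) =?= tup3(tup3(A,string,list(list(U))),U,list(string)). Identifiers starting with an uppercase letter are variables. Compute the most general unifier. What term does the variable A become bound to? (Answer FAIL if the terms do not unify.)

tree(list(list(string)))

Decompose tup3/3: tup3(tree(E),string,E) =?= tup3(A,string,list(list(U))),  string =?= U,  list(string) =?= list(string).
Decompose tup3/3: tree(E) =?= A,  string =?= string,  E =?= list(list(U)).
Bind A := tree(E); no other remaining equation mentions A.
Delete trivial equation string =?= string.
Bind E := list(list(U)); no other remaining equation mentions E. Substituting into the earlier binding gives A := tree(list(list(U))).
Bind U := string; no other remaining equation mentions U. Substituting into the earlier bindings gives A := tree(list(list(string))), E := list(list(string)).
Delete trivial equation list(string) =?= list(string).
MGU = { A -> tree(list(list(string))), E -> list(list(string)), U -> string }, so A -> tree(list(list(string))).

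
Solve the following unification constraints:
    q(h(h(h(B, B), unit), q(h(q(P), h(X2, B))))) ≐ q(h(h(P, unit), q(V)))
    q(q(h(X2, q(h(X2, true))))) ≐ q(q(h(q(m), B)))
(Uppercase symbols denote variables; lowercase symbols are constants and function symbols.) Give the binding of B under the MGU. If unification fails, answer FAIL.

Decompose q/1: h(h(h(B, B), unit), q(h(q(P), h(X2, B)))) ≐ h(h(P, unit), q(V)).
Decompose h/2: h(h(B, B), unit) ≐ h(P, unit),  q(h(q(P), h(X2, B))) ≐ q(V).
Decompose h/2: h(B, B) ≐ P,  unit ≐ unit.
Bind P := h(B, B); substituting into the one remaining equation that mentions P gives: q(h(q(h(B, B)), h(X2, B))) ≐ q(V).
Delete trivial equation unit ≐ unit.
Decompose q/1: h(q(h(B, B)), h(X2, B)) ≐ V.
Bind V := h(q(h(B, B)), h(X2, B)); no other remaining equation mentions V.
Decompose q/1: q(h(X2, q(h(X2, true)))) ≐ q(h(q(m), B)).
Decompose q/1: h(X2, q(h(X2, true))) ≐ h(q(m), B).
Decompose h/2: X2 ≐ q(m),  q(h(X2, true)) ≐ B.
Bind X2 := q(m); substituting into the remaining equation gives: q(h(q(m), true)) ≐ B. Substituting into the earlier binding gives V := h(q(h(B, B)), h(q(m), B)).
Bind B := q(h(q(m), true)). Substituting into the earlier bindings gives P := h(q(h(q(m), true)), q(h(q(m), true))), V := h(q(h(q(h(q(m), true)), q(h(q(m), true)))), h(q(m), q(h(q(m), true)))).
MGU = { P := h(q(h(q(m), true)), q(h(q(m), true))), V := h(q(h(q(h(q(m), true)), q(h(q(m), true)))), h(q(m), q(h(q(m), true)))), X2 := q(m), B := q(h(q(m), true)) }, so B := q(h(q(m), true)).

q(h(q(m), true))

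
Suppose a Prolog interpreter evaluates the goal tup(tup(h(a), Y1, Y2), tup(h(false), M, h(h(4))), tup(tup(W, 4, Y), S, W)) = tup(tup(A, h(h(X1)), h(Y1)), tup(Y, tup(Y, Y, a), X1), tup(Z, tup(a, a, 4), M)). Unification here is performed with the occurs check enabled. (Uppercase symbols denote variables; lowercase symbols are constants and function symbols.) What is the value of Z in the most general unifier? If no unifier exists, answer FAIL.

Decompose tup/3: tup(h(a), Y1, Y2) = tup(A, h(h(X1)), h(Y1)),  tup(h(false), M, h(h(4))) = tup(Y, tup(Y, Y, a), X1),  tup(tup(W, 4, Y), S, W) = tup(Z, tup(a, a, 4), M).
Decompose tup/3: h(a) = A,  Y1 = h(h(X1)),  Y2 = h(Y1).
Bind A := h(a); no other remaining equation mentions A.
Bind Y1 := h(h(X1)); substituting into the one remaining equation that mentions Y1 gives: Y2 = h(h(h(X1))).
Bind Y2 := h(h(h(X1))); no other remaining equation mentions Y2.
Decompose tup/3: h(false) = Y,  M = tup(Y, Y, a),  h(h(4)) = X1.
Bind Y := h(false); substituting into the 2 remaining equations that mention Y gives: M = tup(h(false), h(false), a),  tup(tup(W, 4, h(false)), S, W) = tup(Z, tup(a, a, 4), M).
Bind M := tup(h(false), h(false), a); substituting into the one remaining equation that mentions M gives: tup(tup(W, 4, h(false)), S, W) = tup(Z, tup(a, a, 4), tup(h(false), h(false), a)).
Bind X1 := h(h(4)); no other remaining equation mentions X1. Substituting into the earlier bindings gives Y1 := h(h(h(h(4)))), Y2 := h(h(h(h(h(4))))).
Decompose tup/3: tup(W, 4, h(false)) = Z,  S = tup(a, a, 4),  W = tup(h(false), h(false), a).
Bind Z := tup(W, 4, h(false)); no other remaining equation mentions Z.
Bind S := tup(a, a, 4); no other remaining equation mentions S.
Bind W := tup(h(false), h(false), a). Substituting into the earlier binding gives Z := tup(tup(h(false), h(false), a), 4, h(false)).
MGU = { A = h(a), Y1 = h(h(h(h(4)))), Y2 = h(h(h(h(h(4))))), Y = h(false), M = tup(h(false), h(false), a), X1 = h(h(4)), Z = tup(tup(h(false), h(false), a), 4, h(false)), S = tup(a, a, 4), W = tup(h(false), h(false), a) }, so Z = tup(tup(h(false), h(false), a), 4, h(false)).

tup(tup(h(false), h(false), a), 4, h(false))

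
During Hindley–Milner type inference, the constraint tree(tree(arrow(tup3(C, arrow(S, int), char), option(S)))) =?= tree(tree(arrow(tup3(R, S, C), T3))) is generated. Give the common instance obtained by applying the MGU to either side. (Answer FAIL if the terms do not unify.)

FAIL

Decompose tree/1: tree(arrow(tup3(C, arrow(S, int), char), option(S))) =?= tree(arrow(tup3(R, S, C), T3)).
Decompose tree/1: arrow(tup3(C, arrow(S, int), char), option(S)) =?= arrow(tup3(R, S, C), T3).
Decompose arrow/2: tup3(C, arrow(S, int), char) =?= tup3(R, S, C),  option(S) =?= T3.
Decompose tup3/3: C =?= R,  arrow(S, int) =?= S,  char =?= C.
Bind C := R; substituting into the one remaining equation that mentions C gives: char =?= R.
Occurs check fails: S occurs in arrow(S, int); the equation S =?= arrow(S, int) has no finite solution.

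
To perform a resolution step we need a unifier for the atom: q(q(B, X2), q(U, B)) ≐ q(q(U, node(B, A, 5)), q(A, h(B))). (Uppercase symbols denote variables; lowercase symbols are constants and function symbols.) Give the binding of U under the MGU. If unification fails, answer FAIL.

FAIL

Decompose q/2: q(B, X2) ≐ q(U, node(B, A, 5)),  q(U, B) ≐ q(A, h(B)).
Decompose q/2: B ≐ U,  X2 ≐ node(B, A, 5).
Bind B := U; substituting into the remaining equations gives: X2 ≐ node(U, A, 5),  q(U, U) ≐ q(A, h(U)).
Bind X2 := node(U, A, 5); no other remaining equation mentions X2.
Decompose q/2: U ≐ A,  U ≐ h(U).
Bind U := A; substituting into the remaining equation gives: A ≐ h(A). Substituting into the earlier bindings gives B := A, X2 := node(A, A, 5).
Occurs check fails: A occurs in h(A); the equation A ≐ h(A) has no finite solution.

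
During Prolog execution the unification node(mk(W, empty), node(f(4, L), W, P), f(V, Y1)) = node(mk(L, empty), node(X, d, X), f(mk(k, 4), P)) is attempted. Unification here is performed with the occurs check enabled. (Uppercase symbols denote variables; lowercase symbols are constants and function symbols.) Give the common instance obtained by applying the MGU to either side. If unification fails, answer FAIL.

node(mk(d, empty), node(f(4, d), d, f(4, d)), f(mk(k, 4), f(4, d)))

Decompose node/3: mk(W, empty) = mk(L, empty),  node(f(4, L), W, P) = node(X, d, X),  f(V, Y1) = f(mk(k, 4), P).
Decompose mk/2: W = L,  empty = empty.
Bind W := L; substituting into the one remaining equation that mentions W gives: node(f(4, L), L, P) = node(X, d, X).
Delete trivial equation empty = empty.
Decompose node/3: f(4, L) = X,  L = d,  P = X.
Bind X := f(4, L); substituting into the one remaining equation that mentions X gives: P = f(4, L).
Bind L := d; substituting into the one remaining equation that mentions L gives: P = f(4, d). Substituting into the earlier bindings gives W := d, X := f(4, d).
Bind P := f(4, d); substituting into the remaining equation gives: f(V, Y1) = f(mk(k, 4), f(4, d)).
Decompose f/2: V = mk(k, 4),  Y1 = f(4, d).
Bind V := mk(k, 4); no other remaining equation mentions V.
Bind Y1 := f(4, d).
Applying the MGU to either side gives node(mk(d, empty), node(f(4, d), d, f(4, d)), f(mk(k, 4), f(4, d))).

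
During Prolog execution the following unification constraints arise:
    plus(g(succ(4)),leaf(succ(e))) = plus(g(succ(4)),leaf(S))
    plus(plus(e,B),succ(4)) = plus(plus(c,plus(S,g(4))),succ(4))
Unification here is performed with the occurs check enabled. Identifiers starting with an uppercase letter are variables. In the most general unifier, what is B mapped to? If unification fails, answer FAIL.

FAIL

Decompose plus/2: g(succ(4)) = g(succ(4)),  leaf(succ(e)) = leaf(S).
Delete trivial equation g(succ(4)) = g(succ(4)).
Decompose leaf/1: succ(e) = S.
Bind S := succ(e); substituting into the remaining equation gives: plus(plus(e,B),succ(4)) = plus(plus(c,plus(succ(e),g(4))),succ(4)).
Decompose plus/2: plus(e,B) = plus(c,plus(succ(e),g(4))),  succ(4) = succ(4).
Decompose plus/2: e = c,  B = plus(succ(e),g(4)).
Clash: constants e and c differ; no unifier exists.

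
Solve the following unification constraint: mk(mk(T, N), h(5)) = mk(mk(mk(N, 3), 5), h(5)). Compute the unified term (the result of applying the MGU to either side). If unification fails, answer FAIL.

Decompose mk/2: mk(T, N) = mk(mk(N, 3), 5),  h(5) = h(5).
Decompose mk/2: T = mk(N, 3),  N = 5.
Bind T := mk(N, 3); no other remaining equation mentions T.
Bind N := 5; no other remaining equation mentions N. Substituting into the earlier binding gives T := mk(5, 3).
Delete trivial equation h(5) = h(5).
Applying the MGU to either side gives mk(mk(mk(5, 3), 5), h(5)).

mk(mk(mk(5, 3), 5), h(5))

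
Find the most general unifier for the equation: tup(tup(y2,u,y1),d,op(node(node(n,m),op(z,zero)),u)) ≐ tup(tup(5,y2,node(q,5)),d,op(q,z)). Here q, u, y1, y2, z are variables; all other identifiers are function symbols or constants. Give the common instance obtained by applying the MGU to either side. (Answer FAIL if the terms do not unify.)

Decompose tup/3: tup(y2,u,y1) ≐ tup(5,y2,node(q,5)),  d ≐ d,  op(node(node(n,m),op(z,zero)),u) ≐ op(q,z).
Decompose tup/3: y2 ≐ 5,  u ≐ y2,  y1 ≐ node(q,5).
Bind y2 := 5; substituting into the one remaining equation that mentions y2 gives: u ≐ 5.
Bind u := 5; substituting into the one remaining equation that mentions u gives: op(node(node(n,m),op(z,zero)),5) ≐ op(q,z).
Bind y1 := node(q,5); no other remaining equation mentions y1.
Delete trivial equation d ≐ d.
Decompose op/2: node(node(n,m),op(z,zero)) ≐ q,  5 ≐ z.
Bind q := node(node(n,m),op(z,zero)); no other remaining equation mentions q. Substituting into the earlier binding gives y1 := node(node(node(n,m),op(z,zero)),5).
Bind z := 5. Substituting into the earlier bindings gives y1 := node(node(node(n,m),op(5,zero)),5), q := node(node(n,m),op(5,zero)).
Applying the MGU to either side gives tup(tup(5,5,node(node(node(n,m),op(5,zero)),5)),d,op(node(node(n,m),op(5,zero)),5)).

tup(tup(5,5,node(node(node(n,m),op(5,zero)),5)),d,op(node(node(n,m),op(5,zero)),5))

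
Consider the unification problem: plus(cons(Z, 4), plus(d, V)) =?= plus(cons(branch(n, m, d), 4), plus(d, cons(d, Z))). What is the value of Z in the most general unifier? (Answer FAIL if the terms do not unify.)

branch(n, m, d)

Decompose plus/2: cons(Z, 4) =?= cons(branch(n, m, d), 4),  plus(d, V) =?= plus(d, cons(d, Z)).
Decompose cons/2: Z =?= branch(n, m, d),  4 =?= 4.
Bind Z := branch(n, m, d); substituting into the one remaining equation that mentions Z gives: plus(d, V) =?= plus(d, cons(d, branch(n, m, d))).
Delete trivial equation 4 =?= 4.
Decompose plus/2: d =?= d,  V =?= cons(d, branch(n, m, d)).
Delete trivial equation d =?= d.
Bind V := cons(d, branch(n, m, d)).
MGU = { Z := branch(n, m, d), V := cons(d, branch(n, m, d)) }, so Z := branch(n, m, d).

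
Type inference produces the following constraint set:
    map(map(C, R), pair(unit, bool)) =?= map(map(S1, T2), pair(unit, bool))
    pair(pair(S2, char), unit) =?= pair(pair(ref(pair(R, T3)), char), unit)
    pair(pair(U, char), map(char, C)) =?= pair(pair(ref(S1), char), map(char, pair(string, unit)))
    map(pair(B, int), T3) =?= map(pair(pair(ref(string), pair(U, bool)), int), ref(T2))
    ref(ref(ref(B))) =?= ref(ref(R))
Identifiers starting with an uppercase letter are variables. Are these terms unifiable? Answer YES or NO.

Decompose map/2: map(C, R) =?= map(S1, T2),  pair(unit, bool) =?= pair(unit, bool).
Decompose map/2: C =?= S1,  R =?= T2.
Bind C := S1; substituting into the one remaining equation that mentions C gives: pair(pair(U, char), map(char, S1)) =?= pair(pair(ref(S1), char), map(char, pair(string, unit))).
Bind R := T2; substituting into the 2 remaining equations that mention R gives: pair(pair(S2, char), unit) =?= pair(pair(ref(pair(T2, T3)), char), unit),  ref(ref(ref(B))) =?= ref(ref(T2)).
Delete trivial equation pair(unit, bool) =?= pair(unit, bool).
Decompose pair/2: pair(S2, char) =?= pair(ref(pair(T2, T3)), char),  unit =?= unit.
Decompose pair/2: S2 =?= ref(pair(T2, T3)),  char =?= char.
Bind S2 := ref(pair(T2, T3)); no other remaining equation mentions S2.
Delete trivial equation char =?= char.
Delete trivial equation unit =?= unit.
Decompose pair/2: pair(U, char) =?= pair(ref(S1), char),  map(char, S1) =?= map(char, pair(string, unit)).
Decompose pair/2: U =?= ref(S1),  char =?= char.
Bind U := ref(S1); substituting into the one remaining equation that mentions U gives: map(pair(B, int), T3) =?= map(pair(pair(ref(string), pair(ref(S1), bool)), int), ref(T2)).
Delete trivial equation char =?= char.
Decompose map/2: char =?= char,  S1 =?= pair(string, unit).
Delete trivial equation char =?= char.
Bind S1 := pair(string, unit); substituting into the one remaining equation that mentions S1 gives: map(pair(B, int), T3) =?= map(pair(pair(ref(string), pair(ref(pair(string, unit)), bool)), int), ref(T2)). Substituting into the earlier bindings gives C := pair(string, unit), U := ref(pair(string, unit)).
Decompose map/2: pair(B, int) =?= pair(pair(ref(string), pair(ref(pair(string, unit)), bool)), int),  T3 =?= ref(T2).
Decompose pair/2: B =?= pair(ref(string), pair(ref(pair(string, unit)), bool)),  int =?= int.
Bind B := pair(ref(string), pair(ref(pair(string, unit)), bool)); substituting into the one remaining equation that mentions B gives: ref(ref(ref(pair(ref(string), pair(ref(pair(string, unit)), bool))))) =?= ref(ref(T2)).
Delete trivial equation int =?= int.
Bind T3 := ref(T2); no other remaining equation mentions T3. Substituting into the earlier binding gives S2 := ref(pair(T2, ref(T2))).
Decompose ref/1: ref(ref(pair(ref(string), pair(ref(pair(string, unit)), bool)))) =?= ref(T2).
Decompose ref/1: ref(pair(ref(string), pair(ref(pair(string, unit)), bool))) =?= T2.
Bind T2 := ref(pair(ref(string), pair(ref(pair(string, unit)), bool))). Substituting into the earlier bindings gives R := ref(pair(ref(string), pair(ref(pair(string, unit)), bool))), S2 := ref(pair(ref(pair(ref(string), pair(ref(pair(string, unit)), bool))), ref(ref(pair(ref(string), pair(ref(pair(string, unit)), bool)))))), T3 := ref(ref(pair(ref(string), pair(ref(pair(string, unit)), bool)))).
No equations remain and no clash or occurs-check failure arose, so a unifier exists.

YES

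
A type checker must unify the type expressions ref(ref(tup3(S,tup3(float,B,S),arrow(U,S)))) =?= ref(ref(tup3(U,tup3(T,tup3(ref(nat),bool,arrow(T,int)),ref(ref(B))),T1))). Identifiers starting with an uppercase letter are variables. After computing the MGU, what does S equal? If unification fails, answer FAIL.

ref(ref(tup3(ref(nat),bool,arrow(float,int))))

Decompose ref/1: ref(tup3(S,tup3(float,B,S),arrow(U,S))) =?= ref(tup3(U,tup3(T,tup3(ref(nat),bool,arrow(T,int)),ref(ref(B))),T1)).
Decompose ref/1: tup3(S,tup3(float,B,S),arrow(U,S)) =?= tup3(U,tup3(T,tup3(ref(nat),bool,arrow(T,int)),ref(ref(B))),T1).
Decompose tup3/3: S =?= U,  tup3(float,B,S) =?= tup3(T,tup3(ref(nat),bool,arrow(T,int)),ref(ref(B))),  arrow(U,S) =?= T1.
Bind S := U; substituting into the remaining equations gives: tup3(float,B,U) =?= tup3(T,tup3(ref(nat),bool,arrow(T,int)),ref(ref(B))),  arrow(U,U) =?= T1.
Decompose tup3/3: float =?= T,  B =?= tup3(ref(nat),bool,arrow(T,int)),  U =?= ref(ref(B)).
Bind T := float; substituting into the one remaining equation that mentions T gives: B =?= tup3(ref(nat),bool,arrow(float,int)).
Bind B := tup3(ref(nat),bool,arrow(float,int)); substituting into the one remaining equation that mentions B gives: U =?= ref(ref(tup3(ref(nat),bool,arrow(float,int)))).
Bind U := ref(ref(tup3(ref(nat),bool,arrow(float,int)))); substituting into the remaining equation gives: arrow(ref(ref(tup3(ref(nat),bool,arrow(float,int)))),ref(ref(tup3(ref(nat),bool,arrow(float,int))))) =?= T1. Substituting into the earlier binding gives S := ref(ref(tup3(ref(nat),bool,arrow(float,int)))).
Bind T1 := arrow(ref(ref(tup3(ref(nat),bool,arrow(float,int)))),ref(ref(tup3(ref(nat),bool,arrow(float,int))))).
MGU = { S := ref(ref(tup3(ref(nat),bool,arrow(float,int)))), T := float, B := tup3(ref(nat),bool,arrow(float,int)), U := ref(ref(tup3(ref(nat),bool,arrow(float,int)))), T1 := arrow(ref(ref(tup3(ref(nat),bool,arrow(float,int)))),ref(ref(tup3(ref(nat),bool,arrow(float,int))))) }, so S := ref(ref(tup3(ref(nat),bool,arrow(float,int)))).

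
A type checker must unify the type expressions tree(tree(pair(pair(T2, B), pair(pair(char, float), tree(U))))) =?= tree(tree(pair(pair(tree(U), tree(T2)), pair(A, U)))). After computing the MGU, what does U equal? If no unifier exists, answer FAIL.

FAIL

Decompose tree/1: tree(pair(pair(T2, B), pair(pair(char, float), tree(U)))) =?= tree(pair(pair(tree(U), tree(T2)), pair(A, U))).
Decompose tree/1: pair(pair(T2, B), pair(pair(char, float), tree(U))) =?= pair(pair(tree(U), tree(T2)), pair(A, U)).
Decompose pair/2: pair(T2, B) =?= pair(tree(U), tree(T2)),  pair(pair(char, float), tree(U)) =?= pair(A, U).
Decompose pair/2: T2 =?= tree(U),  B =?= tree(T2).
Bind T2 := tree(U); substituting into the one remaining equation that mentions T2 gives: B =?= tree(tree(U)).
Bind B := tree(tree(U)); no other remaining equation mentions B.
Decompose pair/2: pair(char, float) =?= A,  tree(U) =?= U.
Bind A := pair(char, float); no other remaining equation mentions A.
Occurs check fails: U occurs in tree(U); the equation U =?= tree(U) has no finite solution.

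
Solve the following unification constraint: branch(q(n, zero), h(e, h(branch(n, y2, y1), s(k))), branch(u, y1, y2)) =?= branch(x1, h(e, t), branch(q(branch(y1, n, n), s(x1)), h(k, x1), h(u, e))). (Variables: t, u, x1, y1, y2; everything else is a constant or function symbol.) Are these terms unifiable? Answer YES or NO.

Decompose branch/3: q(n, zero) =?= x1,  h(e, h(branch(n, y2, y1), s(k))) =?= h(e, t),  branch(u, y1, y2) =?= branch(q(branch(y1, n, n), s(x1)), h(k, x1), h(u, e)).
Bind x1 := q(n, zero); substituting into the one remaining equation that mentions x1 gives: branch(u, y1, y2) =?= branch(q(branch(y1, n, n), s(q(n, zero))), h(k, q(n, zero)), h(u, e)).
Decompose h/2: e =?= e,  h(branch(n, y2, y1), s(k)) =?= t.
Delete trivial equation e =?= e.
Bind t := h(branch(n, y2, y1), s(k)); no other remaining equation mentions t.
Decompose branch/3: u =?= q(branch(y1, n, n), s(q(n, zero))),  y1 =?= h(k, q(n, zero)),  y2 =?= h(u, e).
Bind u := q(branch(y1, n, n), s(q(n, zero))); substituting into the one remaining equation that mentions u gives: y2 =?= h(q(branch(y1, n, n), s(q(n, zero))), e).
Bind y1 := h(k, q(n, zero)); substituting into the remaining equation gives: y2 =?= h(q(branch(h(k, q(n, zero)), n, n), s(q(n, zero))), e). Substituting into the earlier bindings gives t := h(branch(n, y2, h(k, q(n, zero))), s(k)), u := q(branch(h(k, q(n, zero)), n, n), s(q(n, zero))).
Bind y2 := h(q(branch(h(k, q(n, zero)), n, n), s(q(n, zero))), e). Substituting into the earlier binding gives t := h(branch(n, h(q(branch(h(k, q(n, zero)), n, n), s(q(n, zero))), e), h(k, q(n, zero))), s(k)).
No equations remain and no clash or occurs-check failure arose, so a unifier exists.

YES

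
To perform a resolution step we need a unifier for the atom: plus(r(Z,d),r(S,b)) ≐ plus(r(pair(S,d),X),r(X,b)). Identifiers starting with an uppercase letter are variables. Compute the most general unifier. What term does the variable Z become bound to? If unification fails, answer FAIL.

pair(d,d)

Decompose plus/2: r(Z,d) ≐ r(pair(S,d),X),  r(S,b) ≐ r(X,b).
Decompose r/2: Z ≐ pair(S,d),  d ≐ X.
Bind Z := pair(S,d); no other remaining equation mentions Z.
Bind X := d; substituting into the remaining equation gives: r(S,b) ≐ r(d,b).
Decompose r/2: S ≐ d,  b ≐ b.
Bind S := d; no other remaining equation mentions S. Substituting into the earlier binding gives Z := pair(d,d).
Delete trivial equation b ≐ b.
MGU = { Z := pair(d,d), X := d, S := d }, so Z := pair(d,d).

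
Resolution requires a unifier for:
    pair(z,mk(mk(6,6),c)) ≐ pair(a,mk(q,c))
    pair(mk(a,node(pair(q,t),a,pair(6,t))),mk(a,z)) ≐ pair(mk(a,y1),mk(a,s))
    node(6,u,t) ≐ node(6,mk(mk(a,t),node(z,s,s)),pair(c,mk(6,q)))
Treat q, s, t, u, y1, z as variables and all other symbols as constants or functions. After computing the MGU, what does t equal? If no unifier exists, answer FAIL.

Decompose pair/2: z ≐ a,  mk(mk(6,6),c) ≐ mk(q,c).
Bind z := a; substituting into the 2 remaining equations that mention z gives: pair(mk(a,node(pair(q,t),a,pair(6,t))),mk(a,a)) ≐ pair(mk(a,y1),mk(a,s)),  node(6,u,t) ≐ node(6,mk(mk(a,t),node(a,s,s)),pair(c,mk(6,q))).
Decompose mk/2: mk(6,6) ≐ q,  c ≐ c.
Bind q := mk(6,6); substituting into the 2 remaining equations that mention q gives: pair(mk(a,node(pair(mk(6,6),t),a,pair(6,t))),mk(a,a)) ≐ pair(mk(a,y1),mk(a,s)),  node(6,u,t) ≐ node(6,mk(mk(a,t),node(a,s,s)),pair(c,mk(6,mk(6,6)))).
Delete trivial equation c ≐ c.
Decompose pair/2: mk(a,node(pair(mk(6,6),t),a,pair(6,t))) ≐ mk(a,y1),  mk(a,a) ≐ mk(a,s).
Decompose mk/2: a ≐ a,  node(pair(mk(6,6),t),a,pair(6,t)) ≐ y1.
Delete trivial equation a ≐ a.
Bind y1 := node(pair(mk(6,6),t),a,pair(6,t)); no other remaining equation mentions y1.
Decompose mk/2: a ≐ a,  a ≐ s.
Delete trivial equation a ≐ a.
Bind s := a; substituting into the remaining equation gives: node(6,u,t) ≐ node(6,mk(mk(a,t),node(a,a,a)),pair(c,mk(6,mk(6,6)))).
Decompose node/3: 6 ≐ 6,  u ≐ mk(mk(a,t),node(a,a,a)),  t ≐ pair(c,mk(6,mk(6,6))).
Delete trivial equation 6 ≐ 6.
Bind u := mk(mk(a,t),node(a,a,a)); no other remaining equation mentions u.
Bind t := pair(c,mk(6,mk(6,6))). Substituting into the earlier bindings gives y1 := node(pair(mk(6,6),pair(c,mk(6,mk(6,6)))),a,pair(6,pair(c,mk(6,mk(6,6))))), u := mk(mk(a,pair(c,mk(6,mk(6,6)))),node(a,a,a)).
MGU = { z := a, q := mk(6,6), y1 := node(pair(mk(6,6),pair(c,mk(6,mk(6,6)))),a,pair(6,pair(c,mk(6,mk(6,6))))), s := a, u := mk(mk(a,pair(c,mk(6,mk(6,6)))),node(a,a,a)), t := pair(c,mk(6,mk(6,6))) }, so t := pair(c,mk(6,mk(6,6))).

pair(c,mk(6,mk(6,6)))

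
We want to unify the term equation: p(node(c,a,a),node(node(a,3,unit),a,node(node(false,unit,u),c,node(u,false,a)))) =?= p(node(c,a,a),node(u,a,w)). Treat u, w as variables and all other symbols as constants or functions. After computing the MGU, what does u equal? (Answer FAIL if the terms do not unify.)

Decompose p/2: node(c,a,a) =?= node(c,a,a),  node(node(a,3,unit),a,node(node(false,unit,u),c,node(u,false,a))) =?= node(u,a,w).
Delete trivial equation node(c,a,a) =?= node(c,a,a).
Decompose node/3: node(a,3,unit) =?= u,  a =?= a,  node(node(false,unit,u),c,node(u,false,a)) =?= w.
Bind u := node(a,3,unit); substituting into the one remaining equation that mentions u gives: node(node(false,unit,node(a,3,unit)),c,node(node(a,3,unit),false,a)) =?= w.
Delete trivial equation a =?= a.
Bind w := node(node(false,unit,node(a,3,unit)),c,node(node(a,3,unit),false,a)).
MGU = { u ↦ node(a,3,unit), w ↦ node(node(false,unit,node(a,3,unit)),c,node(node(a,3,unit),false,a)) }, so u ↦ node(a,3,unit).

node(a,3,unit)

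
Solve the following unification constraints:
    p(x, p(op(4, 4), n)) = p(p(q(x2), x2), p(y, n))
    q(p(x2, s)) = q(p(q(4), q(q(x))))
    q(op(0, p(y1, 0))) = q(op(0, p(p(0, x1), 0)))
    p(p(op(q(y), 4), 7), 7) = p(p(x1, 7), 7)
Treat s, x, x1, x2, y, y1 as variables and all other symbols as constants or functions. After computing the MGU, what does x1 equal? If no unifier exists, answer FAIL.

op(q(op(4, 4)), 4)

Decompose p/2: x = p(q(x2), x2),  p(op(4, 4), n) = p(y, n).
Bind x := p(q(x2), x2); substituting into the one remaining equation that mentions x gives: q(p(x2, s)) = q(p(q(4), q(q(p(q(x2), x2))))).
Decompose p/2: op(4, 4) = y,  n = n.
Bind y := op(4, 4); substituting into the one remaining equation that mentions y gives: p(p(op(q(op(4, 4)), 4), 7), 7) = p(p(x1, 7), 7).
Delete trivial equation n = n.
Decompose q/1: p(x2, s) = p(q(4), q(q(p(q(x2), x2)))).
Decompose p/2: x2 = q(4),  s = q(q(p(q(x2), x2))).
Bind x2 := q(4); substituting into the one remaining equation that mentions x2 gives: s = q(q(p(q(q(4)), q(4)))). Substituting into the earlier binding gives x := p(q(q(4)), q(4)).
Bind s := q(q(p(q(q(4)), q(4)))); no other remaining equation mentions s.
Decompose q/1: op(0, p(y1, 0)) = op(0, p(p(0, x1), 0)).
Decompose op/2: 0 = 0,  p(y1, 0) = p(p(0, x1), 0).
Delete trivial equation 0 = 0.
Decompose p/2: y1 = p(0, x1),  0 = 0.
Bind y1 := p(0, x1); no other remaining equation mentions y1.
Delete trivial equation 0 = 0.
Decompose p/2: p(op(q(op(4, 4)), 4), 7) = p(x1, 7),  7 = 7.
Decompose p/2: op(q(op(4, 4)), 4) = x1,  7 = 7.
Bind x1 := op(q(op(4, 4)), 4); no other remaining equation mentions x1. Substituting into the earlier binding gives y1 := p(0, op(q(op(4, 4)), 4)).
Delete trivial equation 7 = 7.
Delete trivial equation 7 = 7.
MGU = { x := p(q(q(4)), q(4)), y := op(4, 4), x2 := q(4), s := q(q(p(q(q(4)), q(4)))), y1 := p(0, op(q(op(4, 4)), 4)), x1 := op(q(op(4, 4)), 4) }, so x1 := op(q(op(4, 4)), 4).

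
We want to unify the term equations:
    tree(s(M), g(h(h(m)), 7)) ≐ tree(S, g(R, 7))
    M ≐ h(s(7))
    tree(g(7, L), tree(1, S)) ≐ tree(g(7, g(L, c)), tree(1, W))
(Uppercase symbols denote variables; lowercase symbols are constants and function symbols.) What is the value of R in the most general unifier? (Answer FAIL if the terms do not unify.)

FAIL

Decompose tree/2: s(M) ≐ S,  g(h(h(m)), 7) ≐ g(R, 7).
Bind S := s(M); substituting into the one remaining equation that mentions S gives: tree(g(7, L), tree(1, s(M))) ≐ tree(g(7, g(L, c)), tree(1, W)).
Decompose g/2: h(h(m)) ≐ R,  7 ≐ 7.
Bind R := h(h(m)); no other remaining equation mentions R.
Delete trivial equation 7 ≐ 7.
Bind M := h(s(7)); substituting into the remaining equation gives: tree(g(7, L), tree(1, s(h(s(7))))) ≐ tree(g(7, g(L, c)), tree(1, W)). Substituting into the earlier binding gives S := s(h(s(7))).
Decompose tree/2: g(7, L) ≐ g(7, g(L, c)),  tree(1, s(h(s(7)))) ≐ tree(1, W).
Decompose g/2: 7 ≐ 7,  L ≐ g(L, c).
Delete trivial equation 7 ≐ 7.
Occurs check fails: L occurs in g(L, c); the equation L ≐ g(L, c) has no finite solution.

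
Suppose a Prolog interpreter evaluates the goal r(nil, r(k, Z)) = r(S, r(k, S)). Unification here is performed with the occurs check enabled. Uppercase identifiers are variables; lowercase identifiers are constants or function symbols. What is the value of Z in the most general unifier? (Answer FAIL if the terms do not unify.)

Decompose r/2: nil = S,  r(k, Z) = r(k, S).
Bind S := nil; substituting into the remaining equation gives: r(k, Z) = r(k, nil).
Decompose r/2: k = k,  Z = nil.
Delete trivial equation k = k.
Bind Z := nil.
MGU = { S ↦ nil, Z ↦ nil }, so Z ↦ nil.

nil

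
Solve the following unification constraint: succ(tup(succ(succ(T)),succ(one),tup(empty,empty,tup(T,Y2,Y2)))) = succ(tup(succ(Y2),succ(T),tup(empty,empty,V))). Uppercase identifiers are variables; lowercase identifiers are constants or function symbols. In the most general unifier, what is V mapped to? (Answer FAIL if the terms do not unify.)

tup(one,succ(one),succ(one))

Decompose succ/1: tup(succ(succ(T)),succ(one),tup(empty,empty,tup(T,Y2,Y2))) = tup(succ(Y2),succ(T),tup(empty,empty,V)).
Decompose tup/3: succ(succ(T)) = succ(Y2),  succ(one) = succ(T),  tup(empty,empty,tup(T,Y2,Y2)) = tup(empty,empty,V).
Decompose succ/1: succ(T) = Y2.
Bind Y2 := succ(T); substituting into the one remaining equation that mentions Y2 gives: tup(empty,empty,tup(T,succ(T),succ(T))) = tup(empty,empty,V).
Decompose succ/1: one = T.
Bind T := one; substituting into the remaining equation gives: tup(empty,empty,tup(one,succ(one),succ(one))) = tup(empty,empty,V). Substituting into the earlier binding gives Y2 := succ(one).
Decompose tup/3: empty = empty,  empty = empty,  tup(one,succ(one),succ(one)) = V.
Delete trivial equation empty = empty.
Delete trivial equation empty = empty.
Bind V := tup(one,succ(one),succ(one)).
MGU = { Y2 := succ(one), T := one, V := tup(one,succ(one),succ(one)) }, so V := tup(one,succ(one),succ(one)).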